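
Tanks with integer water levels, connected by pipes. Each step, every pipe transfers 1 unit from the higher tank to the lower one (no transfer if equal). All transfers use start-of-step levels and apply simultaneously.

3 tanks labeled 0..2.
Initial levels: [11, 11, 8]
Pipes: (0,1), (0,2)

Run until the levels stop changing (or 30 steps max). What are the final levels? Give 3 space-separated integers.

Step 1: flows [0=1,0->2] -> levels [10 11 9]
Step 2: flows [1->0,0->2] -> levels [10 10 10]
Step 3: flows [0=1,0=2] -> levels [10 10 10]
  -> stable (no change)

Answer: 10 10 10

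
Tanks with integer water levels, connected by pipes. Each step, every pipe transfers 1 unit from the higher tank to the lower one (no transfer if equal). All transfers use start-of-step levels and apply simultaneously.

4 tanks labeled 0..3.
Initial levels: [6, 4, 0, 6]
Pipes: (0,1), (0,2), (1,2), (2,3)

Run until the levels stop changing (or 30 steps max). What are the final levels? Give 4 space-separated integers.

Answer: 3 3 6 4

Derivation:
Step 1: flows [0->1,0->2,1->2,3->2] -> levels [4 4 3 5]
Step 2: flows [0=1,0->2,1->2,3->2] -> levels [3 3 6 4]
Step 3: flows [0=1,2->0,2->1,2->3] -> levels [4 4 3 5]
  -> period-2 cycle: step 3 state = step 1 state; never stabilizes
  -> state at step 30: (30-1) mod 2 = 1, same as step 2 -> [3 3 6 4]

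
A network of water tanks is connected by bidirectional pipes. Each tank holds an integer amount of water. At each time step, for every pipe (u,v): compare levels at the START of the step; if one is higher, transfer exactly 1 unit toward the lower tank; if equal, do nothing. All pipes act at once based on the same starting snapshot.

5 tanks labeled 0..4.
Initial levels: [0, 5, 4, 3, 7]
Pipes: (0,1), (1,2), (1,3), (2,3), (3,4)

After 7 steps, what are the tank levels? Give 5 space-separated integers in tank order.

Step 1: flows [1->0,1->2,1->3,2->3,4->3] -> levels [1 2 4 6 6]
Step 2: flows [1->0,2->1,3->1,3->2,3=4] -> levels [2 3 4 4 6]
Step 3: flows [1->0,2->1,3->1,2=3,4->3] -> levels [3 4 3 4 5]
Step 4: flows [1->0,1->2,1=3,3->2,4->3] -> levels [4 2 5 4 4]
Step 5: flows [0->1,2->1,3->1,2->3,3=4] -> levels [3 5 3 4 4]
Step 6: flows [1->0,1->2,1->3,3->2,3=4] -> levels [4 2 5 4 4]
  -> period-2 cycle: step 6 state = step 4 state
  -> state at step 7: (7-4) mod 2 = 1, same as step 5 -> [3 5 3 4 4]

Answer: 3 5 3 4 4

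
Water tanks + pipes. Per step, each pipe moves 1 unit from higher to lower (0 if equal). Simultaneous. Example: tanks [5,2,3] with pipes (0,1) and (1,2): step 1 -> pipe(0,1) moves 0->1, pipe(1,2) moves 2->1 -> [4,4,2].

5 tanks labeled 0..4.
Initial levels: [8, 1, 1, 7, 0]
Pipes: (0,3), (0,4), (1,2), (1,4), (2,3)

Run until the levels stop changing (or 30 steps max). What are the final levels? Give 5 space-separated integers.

Answer: 4 4 3 3 3

Derivation:
Step 1: flows [0->3,0->4,1=2,1->4,3->2] -> levels [6 0 2 7 2]
Step 2: flows [3->0,0->4,2->1,4->1,3->2] -> levels [6 2 2 5 2]
Step 3: flows [0->3,0->4,1=2,1=4,3->2] -> levels [4 2 3 5 3]
Step 4: flows [3->0,0->4,2->1,4->1,3->2] -> levels [4 4 3 3 3]
Step 5: flows [0->3,0->4,1->2,1->4,2=3] -> levels [2 2 4 4 5]
Step 6: flows [3->0,4->0,2->1,4->1,2=3] -> levels [4 4 3 3 3]
  -> period-2 cycle: step 6 state = step 4 state; never stabilizes
  -> state at step 30: (30-4) mod 2 = 0, same as step 4 -> [4 4 3 3 3]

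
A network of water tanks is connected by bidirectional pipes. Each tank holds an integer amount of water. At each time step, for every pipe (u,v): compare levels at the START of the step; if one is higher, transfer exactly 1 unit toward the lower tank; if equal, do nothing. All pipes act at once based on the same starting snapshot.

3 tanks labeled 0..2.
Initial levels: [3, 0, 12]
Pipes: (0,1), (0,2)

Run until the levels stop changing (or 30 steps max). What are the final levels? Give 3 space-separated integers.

Step 1: flows [0->1,2->0] -> levels [3 1 11]
Step 2: flows [0->1,2->0] -> levels [3 2 10]
Step 3: flows [0->1,2->0] -> levels [3 3 9]
Step 4: flows [0=1,2->0] -> levels [4 3 8]
Step 5: flows [0->1,2->0] -> levels [4 4 7]
Step 6: flows [0=1,2->0] -> levels [5 4 6]
Step 7: flows [0->1,2->0] -> levels [5 5 5]
Step 8: flows [0=1,0=2] -> levels [5 5 5]
  -> stable (no change)

Answer: 5 5 5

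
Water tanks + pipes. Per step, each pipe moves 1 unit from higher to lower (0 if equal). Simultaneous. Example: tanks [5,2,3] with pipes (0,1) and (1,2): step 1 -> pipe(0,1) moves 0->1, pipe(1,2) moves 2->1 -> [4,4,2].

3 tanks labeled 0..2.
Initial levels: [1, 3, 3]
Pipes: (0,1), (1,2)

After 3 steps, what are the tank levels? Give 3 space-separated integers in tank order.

Answer: 3 1 3

Derivation:
Step 1: flows [1->0,1=2] -> levels [2 2 3]
Step 2: flows [0=1,2->1] -> levels [2 3 2]
Step 3: flows [1->0,1->2] -> levels [3 1 3]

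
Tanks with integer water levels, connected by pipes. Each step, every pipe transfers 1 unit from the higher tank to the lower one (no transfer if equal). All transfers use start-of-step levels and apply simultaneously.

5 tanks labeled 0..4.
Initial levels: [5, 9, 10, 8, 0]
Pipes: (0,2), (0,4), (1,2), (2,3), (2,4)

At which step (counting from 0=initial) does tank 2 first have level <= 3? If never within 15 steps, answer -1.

Answer: -1

Derivation:
Step 1: flows [2->0,0->4,2->1,2->3,2->4] -> levels [5 10 6 9 2]
Step 2: flows [2->0,0->4,1->2,3->2,2->4] -> levels [5 9 6 8 4]
Step 3: flows [2->0,0->4,1->2,3->2,2->4] -> levels [5 8 6 7 6]
Step 4: flows [2->0,4->0,1->2,3->2,2=4] -> levels [7 7 7 6 5]
Step 5: flows [0=2,0->4,1=2,2->3,2->4] -> levels [6 7 5 7 7]
Step 6: flows [0->2,4->0,1->2,3->2,4->2] -> levels [6 6 9 6 5]
Step 7: flows [2->0,0->4,2->1,2->3,2->4] -> levels [6 7 5 7 7]
  -> period-2 cycle (repeats step 5); tank 2 never drops to <=3
Tank 2 never reaches <=3 within 15 steps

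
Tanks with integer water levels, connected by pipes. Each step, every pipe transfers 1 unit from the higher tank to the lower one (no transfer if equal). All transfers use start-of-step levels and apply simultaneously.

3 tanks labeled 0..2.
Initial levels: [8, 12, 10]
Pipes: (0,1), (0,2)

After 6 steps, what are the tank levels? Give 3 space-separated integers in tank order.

Step 1: flows [1->0,2->0] -> levels [10 11 9]
Step 2: flows [1->0,0->2] -> levels [10 10 10]
Step 3: flows [0=1,0=2] -> levels [10 10 10]
  -> stable; steps 4..6 unchanged -> [10 10 10]

Answer: 10 10 10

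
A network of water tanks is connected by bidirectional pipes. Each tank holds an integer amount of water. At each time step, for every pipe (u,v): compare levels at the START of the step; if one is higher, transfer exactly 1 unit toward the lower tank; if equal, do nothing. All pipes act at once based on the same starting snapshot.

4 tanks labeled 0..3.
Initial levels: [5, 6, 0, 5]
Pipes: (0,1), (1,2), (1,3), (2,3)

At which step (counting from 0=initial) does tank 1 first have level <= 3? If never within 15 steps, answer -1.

Step 1: flows [1->0,1->2,1->3,3->2] -> levels [6 3 2 5]
Tank 1 first reaches <=3 at step 1

Answer: 1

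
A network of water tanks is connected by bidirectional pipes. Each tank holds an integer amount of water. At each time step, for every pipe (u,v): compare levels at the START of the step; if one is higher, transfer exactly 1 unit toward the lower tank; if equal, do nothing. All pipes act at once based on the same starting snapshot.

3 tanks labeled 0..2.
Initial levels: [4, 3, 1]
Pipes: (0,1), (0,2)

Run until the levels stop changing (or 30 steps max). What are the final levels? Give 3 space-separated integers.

Step 1: flows [0->1,0->2] -> levels [2 4 2]
Step 2: flows [1->0,0=2] -> levels [3 3 2]
Step 3: flows [0=1,0->2] -> levels [2 3 3]
Step 4: flows [1->0,2->0] -> levels [4 2 2]
Step 5: flows [0->1,0->2] -> levels [2 3 3]
  -> period-2 cycle: step 5 state = step 3 state; never stabilizes
  -> state at step 30: (30-3) mod 2 = 1, same as step 4 -> [4 2 2]

Answer: 4 2 2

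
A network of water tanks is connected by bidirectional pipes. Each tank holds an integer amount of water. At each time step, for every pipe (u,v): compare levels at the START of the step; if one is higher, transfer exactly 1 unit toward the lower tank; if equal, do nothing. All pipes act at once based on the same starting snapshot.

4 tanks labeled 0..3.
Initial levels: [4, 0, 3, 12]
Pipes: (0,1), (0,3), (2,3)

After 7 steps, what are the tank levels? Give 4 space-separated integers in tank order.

Answer: 6 4 5 4

Derivation:
Step 1: flows [0->1,3->0,3->2] -> levels [4 1 4 10]
Step 2: flows [0->1,3->0,3->2] -> levels [4 2 5 8]
Step 3: flows [0->1,3->0,3->2] -> levels [4 3 6 6]
Step 4: flows [0->1,3->0,2=3] -> levels [4 4 6 5]
Step 5: flows [0=1,3->0,2->3] -> levels [5 4 5 5]
Step 6: flows [0->1,0=3,2=3] -> levels [4 5 5 5]
Step 7: flows [1->0,3->0,2=3] -> levels [6 4 5 4]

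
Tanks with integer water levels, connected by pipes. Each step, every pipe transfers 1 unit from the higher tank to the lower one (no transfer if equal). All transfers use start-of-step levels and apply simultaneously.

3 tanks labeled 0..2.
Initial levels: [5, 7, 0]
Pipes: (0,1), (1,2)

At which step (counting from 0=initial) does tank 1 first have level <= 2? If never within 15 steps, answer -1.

Step 1: flows [1->0,1->2] -> levels [6 5 1]
Step 2: flows [0->1,1->2] -> levels [5 5 2]
Step 3: flows [0=1,1->2] -> levels [5 4 3]
Step 4: flows [0->1,1->2] -> levels [4 4 4]
Step 5: flows [0=1,1=2] -> levels [4 4 4]
  -> stable; tank 1 stays at 4 > 2
Tank 1 never reaches <=2 within 15 steps

Answer: -1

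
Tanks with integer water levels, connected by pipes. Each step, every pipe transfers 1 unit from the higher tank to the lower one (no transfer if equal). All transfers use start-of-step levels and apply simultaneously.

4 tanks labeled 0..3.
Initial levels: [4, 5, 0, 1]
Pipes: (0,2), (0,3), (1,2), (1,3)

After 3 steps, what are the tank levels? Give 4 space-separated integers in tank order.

Step 1: flows [0->2,0->3,1->2,1->3] -> levels [2 3 2 3]
Step 2: flows [0=2,3->0,1->2,1=3] -> levels [3 2 3 2]
Step 3: flows [0=2,0->3,2->1,1=3] -> levels [2 3 2 3]

Answer: 2 3 2 3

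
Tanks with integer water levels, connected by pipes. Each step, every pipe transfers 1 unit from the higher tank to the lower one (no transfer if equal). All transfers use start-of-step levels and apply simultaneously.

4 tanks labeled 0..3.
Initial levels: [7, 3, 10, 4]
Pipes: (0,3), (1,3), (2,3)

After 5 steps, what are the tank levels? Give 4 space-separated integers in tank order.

Answer: 6 6 7 5

Derivation:
Step 1: flows [0->3,3->1,2->3] -> levels [6 4 9 5]
Step 2: flows [0->3,3->1,2->3] -> levels [5 5 8 6]
Step 3: flows [3->0,3->1,2->3] -> levels [6 6 7 5]
Step 4: flows [0->3,1->3,2->3] -> levels [5 5 6 8]
Step 5: flows [3->0,3->1,3->2] -> levels [6 6 7 5]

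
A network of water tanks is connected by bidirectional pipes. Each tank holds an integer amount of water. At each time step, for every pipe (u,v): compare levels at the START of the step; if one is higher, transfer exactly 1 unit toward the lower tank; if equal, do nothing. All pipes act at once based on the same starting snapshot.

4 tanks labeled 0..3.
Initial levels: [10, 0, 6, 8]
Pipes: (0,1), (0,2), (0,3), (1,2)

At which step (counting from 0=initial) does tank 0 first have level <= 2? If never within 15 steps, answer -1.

Step 1: flows [0->1,0->2,0->3,2->1] -> levels [7 2 6 9]
Step 2: flows [0->1,0->2,3->0,2->1] -> levels [6 4 6 8]
Step 3: flows [0->1,0=2,3->0,2->1] -> levels [6 6 5 7]
Step 4: flows [0=1,0->2,3->0,1->2] -> levels [6 5 7 6]
Step 5: flows [0->1,2->0,0=3,2->1] -> levels [6 7 5 6]
Step 6: flows [1->0,0->2,0=3,1->2] -> levels [6 5 7 6]
  -> period-2 cycle (repeats step 4); tank 0 never drops to <=2
Tank 0 never reaches <=2 within 15 steps

Answer: -1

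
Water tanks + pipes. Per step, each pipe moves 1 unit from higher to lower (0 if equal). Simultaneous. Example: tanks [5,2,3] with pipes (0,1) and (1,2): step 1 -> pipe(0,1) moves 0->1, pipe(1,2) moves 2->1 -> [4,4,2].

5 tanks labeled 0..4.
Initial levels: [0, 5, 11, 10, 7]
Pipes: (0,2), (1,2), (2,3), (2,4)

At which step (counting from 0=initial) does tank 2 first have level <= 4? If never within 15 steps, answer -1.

Answer: -1

Derivation:
Step 1: flows [2->0,2->1,2->3,2->4] -> levels [1 6 7 11 8]
Step 2: flows [2->0,2->1,3->2,4->2] -> levels [2 7 7 10 7]
Step 3: flows [2->0,1=2,3->2,2=4] -> levels [3 7 7 9 7]
Step 4: flows [2->0,1=2,3->2,2=4] -> levels [4 7 7 8 7]
Step 5: flows [2->0,1=2,3->2,2=4] -> levels [5 7 7 7 7]
Step 6: flows [2->0,1=2,2=3,2=4] -> levels [6 7 6 7 7]
Step 7: flows [0=2,1->2,3->2,4->2] -> levels [6 6 9 6 6]
Step 8: flows [2->0,2->1,2->3,2->4] -> levels [7 7 5 7 7]
Step 9: flows [0->2,1->2,3->2,4->2] -> levels [6 6 9 6 6]
  -> period-2 cycle (repeats step 7); tank 2 never drops to <=4
Tank 2 never reaches <=4 within 15 steps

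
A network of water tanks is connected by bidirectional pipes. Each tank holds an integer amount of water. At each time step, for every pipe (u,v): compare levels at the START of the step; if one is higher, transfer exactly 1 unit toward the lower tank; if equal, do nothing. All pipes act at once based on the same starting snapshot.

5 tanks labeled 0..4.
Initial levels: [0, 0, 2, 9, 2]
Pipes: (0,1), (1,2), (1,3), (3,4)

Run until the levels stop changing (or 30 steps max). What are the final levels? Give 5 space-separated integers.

Answer: 2 1 2 5 3

Derivation:
Step 1: flows [0=1,2->1,3->1,3->4] -> levels [0 2 1 7 3]
Step 2: flows [1->0,1->2,3->1,3->4] -> levels [1 1 2 5 4]
Step 3: flows [0=1,2->1,3->1,3->4] -> levels [1 3 1 3 5]
Step 4: flows [1->0,1->2,1=3,4->3] -> levels [2 1 2 4 4]
Step 5: flows [0->1,2->1,3->1,3=4] -> levels [1 4 1 3 4]
Step 6: flows [1->0,1->2,1->3,4->3] -> levels [2 1 2 5 3]
Step 7: flows [0->1,2->1,3->1,3->4] -> levels [1 4 1 3 4]
  -> period-2 cycle: step 7 state = step 5 state; never stabilizes
  -> state at step 30: (30-5) mod 2 = 1, same as step 6 -> [2 1 2 5 3]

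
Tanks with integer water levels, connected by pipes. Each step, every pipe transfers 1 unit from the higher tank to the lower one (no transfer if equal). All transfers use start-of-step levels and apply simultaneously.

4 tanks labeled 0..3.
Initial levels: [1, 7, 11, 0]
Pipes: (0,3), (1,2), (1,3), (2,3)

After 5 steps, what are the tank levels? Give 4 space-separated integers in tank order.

Answer: 4 6 6 3

Derivation:
Step 1: flows [0->3,2->1,1->3,2->3] -> levels [0 7 9 3]
Step 2: flows [3->0,2->1,1->3,2->3] -> levels [1 7 7 4]
Step 3: flows [3->0,1=2,1->3,2->3] -> levels [2 6 6 5]
Step 4: flows [3->0,1=2,1->3,2->3] -> levels [3 5 5 6]
Step 5: flows [3->0,1=2,3->1,3->2] -> levels [4 6 6 3]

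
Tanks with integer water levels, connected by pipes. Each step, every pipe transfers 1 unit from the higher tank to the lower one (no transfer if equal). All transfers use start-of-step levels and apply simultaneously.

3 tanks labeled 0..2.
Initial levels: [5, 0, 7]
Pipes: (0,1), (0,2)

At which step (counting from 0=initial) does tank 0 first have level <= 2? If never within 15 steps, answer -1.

Answer: -1

Derivation:
Step 1: flows [0->1,2->0] -> levels [5 1 6]
Step 2: flows [0->1,2->0] -> levels [5 2 5]
Step 3: flows [0->1,0=2] -> levels [4 3 5]
Step 4: flows [0->1,2->0] -> levels [4 4 4]
Step 5: flows [0=1,0=2] -> levels [4 4 4]
  -> stable; tank 0 stays at 4 > 2
Tank 0 never reaches <=2 within 15 steps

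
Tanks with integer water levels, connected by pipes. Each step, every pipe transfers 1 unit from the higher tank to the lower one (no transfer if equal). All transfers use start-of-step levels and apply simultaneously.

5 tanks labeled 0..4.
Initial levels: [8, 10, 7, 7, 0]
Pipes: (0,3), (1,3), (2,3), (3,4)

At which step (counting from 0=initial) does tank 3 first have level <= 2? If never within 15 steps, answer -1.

Step 1: flows [0->3,1->3,2=3,3->4] -> levels [7 9 7 8 1]
Step 2: flows [3->0,1->3,3->2,3->4] -> levels [8 8 8 6 2]
Step 3: flows [0->3,1->3,2->3,3->4] -> levels [7 7 7 8 3]
Step 4: flows [3->0,3->1,3->2,3->4] -> levels [8 8 8 4 4]
Step 5: flows [0->3,1->3,2->3,3=4] -> levels [7 7 7 7 4]
Step 6: flows [0=3,1=3,2=3,3->4] -> levels [7 7 7 6 5]
Step 7: flows [0->3,1->3,2->3,3->4] -> levels [6 6 6 8 6]
Step 8: flows [3->0,3->1,3->2,3->4] -> levels [7 7 7 4 7]
Step 9: flows [0->3,1->3,2->3,4->3] -> levels [6 6 6 8 6]
  -> period-2 cycle (repeats step 7); tank 3 never drops to <=2
Tank 3 never reaches <=2 within 15 steps

Answer: -1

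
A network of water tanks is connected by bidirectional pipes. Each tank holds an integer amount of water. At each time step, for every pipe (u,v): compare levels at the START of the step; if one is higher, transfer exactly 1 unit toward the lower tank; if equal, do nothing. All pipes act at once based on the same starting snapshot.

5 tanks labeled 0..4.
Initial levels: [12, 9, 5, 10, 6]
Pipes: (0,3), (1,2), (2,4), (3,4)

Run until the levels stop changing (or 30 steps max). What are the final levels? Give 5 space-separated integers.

Step 1: flows [0->3,1->2,4->2,3->4] -> levels [11 8 7 10 6]
Step 2: flows [0->3,1->2,2->4,3->4] -> levels [10 7 7 10 8]
Step 3: flows [0=3,1=2,4->2,3->4] -> levels [10 7 8 9 8]
Step 4: flows [0->3,2->1,2=4,3->4] -> levels [9 8 7 9 9]
Step 5: flows [0=3,1->2,4->2,3=4] -> levels [9 7 9 9 8]
Step 6: flows [0=3,2->1,2->4,3->4] -> levels [9 8 7 8 10]
Step 7: flows [0->3,1->2,4->2,4->3] -> levels [8 7 9 10 8]
Step 8: flows [3->0,2->1,2->4,3->4] -> levels [9 8 7 8 10]
  -> period-2 cycle: step 8 state = step 6 state; never stabilizes
  -> state at step 30: (30-6) mod 2 = 0, same as step 6 -> [9 8 7 8 10]

Answer: 9 8 7 8 10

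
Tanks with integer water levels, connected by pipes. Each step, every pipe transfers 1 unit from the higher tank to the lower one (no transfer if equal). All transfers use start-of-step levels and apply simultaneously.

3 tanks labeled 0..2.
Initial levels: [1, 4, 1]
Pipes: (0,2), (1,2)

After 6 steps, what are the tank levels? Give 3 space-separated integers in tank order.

Step 1: flows [0=2,1->2] -> levels [1 3 2]
Step 2: flows [2->0,1->2] -> levels [2 2 2]
Step 3: flows [0=2,1=2] -> levels [2 2 2]
  -> stable; steps 4..6 unchanged -> [2 2 2]

Answer: 2 2 2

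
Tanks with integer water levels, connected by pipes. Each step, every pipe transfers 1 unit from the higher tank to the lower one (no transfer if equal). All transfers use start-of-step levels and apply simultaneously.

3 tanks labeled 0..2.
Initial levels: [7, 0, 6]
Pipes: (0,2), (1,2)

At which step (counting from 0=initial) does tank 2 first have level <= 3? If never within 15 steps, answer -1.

Step 1: flows [0->2,2->1] -> levels [6 1 6]
Step 2: flows [0=2,2->1] -> levels [6 2 5]
Step 3: flows [0->2,2->1] -> levels [5 3 5]
Step 4: flows [0=2,2->1] -> levels [5 4 4]
Step 5: flows [0->2,1=2] -> levels [4 4 5]
Step 6: flows [2->0,2->1] -> levels [5 5 3]
Tank 2 first reaches <=3 at step 6

Answer: 6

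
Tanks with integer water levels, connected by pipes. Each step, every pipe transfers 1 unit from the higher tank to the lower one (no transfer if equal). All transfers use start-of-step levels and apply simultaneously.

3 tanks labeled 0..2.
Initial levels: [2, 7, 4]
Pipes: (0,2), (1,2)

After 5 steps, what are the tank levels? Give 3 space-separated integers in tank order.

Answer: 4 4 5

Derivation:
Step 1: flows [2->0,1->2] -> levels [3 6 4]
Step 2: flows [2->0,1->2] -> levels [4 5 4]
Step 3: flows [0=2,1->2] -> levels [4 4 5]
Step 4: flows [2->0,2->1] -> levels [5 5 3]
Step 5: flows [0->2,1->2] -> levels [4 4 5]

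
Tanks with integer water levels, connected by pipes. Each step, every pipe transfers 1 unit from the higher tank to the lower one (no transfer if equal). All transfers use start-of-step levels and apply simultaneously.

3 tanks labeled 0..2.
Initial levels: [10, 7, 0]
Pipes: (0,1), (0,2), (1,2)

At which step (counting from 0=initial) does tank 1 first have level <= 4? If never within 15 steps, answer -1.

Answer: -1

Derivation:
Step 1: flows [0->1,0->2,1->2] -> levels [8 7 2]
Step 2: flows [0->1,0->2,1->2] -> levels [6 7 4]
Step 3: flows [1->0,0->2,1->2] -> levels [6 5 6]
Step 4: flows [0->1,0=2,2->1] -> levels [5 7 5]
Step 5: flows [1->0,0=2,1->2] -> levels [6 5 6]
  -> period-2 cycle (repeats step 3); tank 1 never drops to <=4
Tank 1 never reaches <=4 within 15 steps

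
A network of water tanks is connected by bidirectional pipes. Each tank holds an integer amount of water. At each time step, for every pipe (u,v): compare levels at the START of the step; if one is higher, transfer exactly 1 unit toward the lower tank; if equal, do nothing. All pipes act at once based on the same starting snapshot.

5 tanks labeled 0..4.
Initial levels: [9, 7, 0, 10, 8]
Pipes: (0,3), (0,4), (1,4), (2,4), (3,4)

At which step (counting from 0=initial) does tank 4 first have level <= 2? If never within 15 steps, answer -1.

Answer: -1

Derivation:
Step 1: flows [3->0,0->4,4->1,4->2,3->4] -> levels [9 8 1 8 8]
Step 2: flows [0->3,0->4,1=4,4->2,3=4] -> levels [7 8 2 9 8]
Step 3: flows [3->0,4->0,1=4,4->2,3->4] -> levels [9 8 3 7 7]
Step 4: flows [0->3,0->4,1->4,4->2,3=4] -> levels [7 7 4 8 8]
Step 5: flows [3->0,4->0,4->1,4->2,3=4] -> levels [9 8 5 7 5]
Step 6: flows [0->3,0->4,1->4,2=4,3->4] -> levels [7 7 5 7 8]
Step 7: flows [0=3,4->0,4->1,4->2,4->3] -> levels [8 8 6 8 4]
Step 8: flows [0=3,0->4,1->4,2->4,3->4] -> levels [7 7 5 7 8]
  -> period-2 cycle (repeats step 6); tank 4 never drops to <=2
Tank 4 never reaches <=2 within 15 steps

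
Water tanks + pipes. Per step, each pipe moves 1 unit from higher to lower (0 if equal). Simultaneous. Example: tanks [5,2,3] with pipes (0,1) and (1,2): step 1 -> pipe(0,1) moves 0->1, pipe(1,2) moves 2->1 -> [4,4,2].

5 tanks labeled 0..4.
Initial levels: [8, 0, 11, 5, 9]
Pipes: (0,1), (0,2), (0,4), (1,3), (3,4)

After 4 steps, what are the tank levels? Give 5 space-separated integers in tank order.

Step 1: flows [0->1,2->0,4->0,3->1,4->3] -> levels [9 2 10 5 7]
Step 2: flows [0->1,2->0,0->4,3->1,4->3] -> levels [8 4 9 5 7]
Step 3: flows [0->1,2->0,0->4,3->1,4->3] -> levels [7 6 8 5 7]
Step 4: flows [0->1,2->0,0=4,1->3,4->3] -> levels [7 6 7 7 6]

Answer: 7 6 7 7 6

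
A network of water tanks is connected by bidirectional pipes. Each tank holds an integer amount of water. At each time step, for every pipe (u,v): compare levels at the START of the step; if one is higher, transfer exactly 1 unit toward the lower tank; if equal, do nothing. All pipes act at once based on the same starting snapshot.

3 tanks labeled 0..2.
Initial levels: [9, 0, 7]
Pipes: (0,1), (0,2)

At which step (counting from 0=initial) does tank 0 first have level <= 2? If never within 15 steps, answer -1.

Answer: -1

Derivation:
Step 1: flows [0->1,0->2] -> levels [7 1 8]
Step 2: flows [0->1,2->0] -> levels [7 2 7]
Step 3: flows [0->1,0=2] -> levels [6 3 7]
Step 4: flows [0->1,2->0] -> levels [6 4 6]
Step 5: flows [0->1,0=2] -> levels [5 5 6]
Step 6: flows [0=1,2->0] -> levels [6 5 5]
Step 7: flows [0->1,0->2] -> levels [4 6 6]
Step 8: flows [1->0,2->0] -> levels [6 5 5]
  -> period-2 cycle (repeats step 6); tank 0 never drops to <=2
Tank 0 never reaches <=2 within 15 steps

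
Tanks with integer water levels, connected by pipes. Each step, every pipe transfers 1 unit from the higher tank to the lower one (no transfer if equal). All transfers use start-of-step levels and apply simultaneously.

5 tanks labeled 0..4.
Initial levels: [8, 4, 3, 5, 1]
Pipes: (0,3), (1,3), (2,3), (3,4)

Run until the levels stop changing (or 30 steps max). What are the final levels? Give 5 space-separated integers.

Step 1: flows [0->3,3->1,3->2,3->4] -> levels [7 5 4 3 2]
Step 2: flows [0->3,1->3,2->3,3->4] -> levels [6 4 3 5 3]
Step 3: flows [0->3,3->1,3->2,3->4] -> levels [5 5 4 3 4]
Step 4: flows [0->3,1->3,2->3,4->3] -> levels [4 4 3 7 3]
Step 5: flows [3->0,3->1,3->2,3->4] -> levels [5 5 4 3 4]
  -> period-2 cycle: step 5 state = step 3 state; never stabilizes
  -> state at step 30: (30-3) mod 2 = 1, same as step 4 -> [4 4 3 7 3]

Answer: 4 4 3 7 3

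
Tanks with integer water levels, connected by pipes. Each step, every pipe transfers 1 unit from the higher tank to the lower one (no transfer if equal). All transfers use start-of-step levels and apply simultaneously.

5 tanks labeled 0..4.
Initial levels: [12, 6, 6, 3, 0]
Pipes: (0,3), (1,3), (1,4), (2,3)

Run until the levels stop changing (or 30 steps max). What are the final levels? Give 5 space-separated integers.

Step 1: flows [0->3,1->3,1->4,2->3] -> levels [11 4 5 6 1]
Step 2: flows [0->3,3->1,1->4,3->2] -> levels [10 4 6 5 2]
Step 3: flows [0->3,3->1,1->4,2->3] -> levels [9 4 5 6 3]
Step 4: flows [0->3,3->1,1->4,3->2] -> levels [8 4 6 5 4]
Step 5: flows [0->3,3->1,1=4,2->3] -> levels [7 5 5 6 4]
Step 6: flows [0->3,3->1,1->4,3->2] -> levels [6 5 6 5 5]
Step 7: flows [0->3,1=3,1=4,2->3] -> levels [5 5 5 7 5]
Step 8: flows [3->0,3->1,1=4,3->2] -> levels [6 6 6 4 5]
Step 9: flows [0->3,1->3,1->4,2->3] -> levels [5 4 5 7 6]
Step 10: flows [3->0,3->1,4->1,3->2] -> levels [6 6 6 4 5]
  -> period-2 cycle: step 10 state = step 8 state; never stabilizes
  -> state at step 30: (30-8) mod 2 = 0, same as step 8 -> [6 6 6 4 5]

Answer: 6 6 6 4 5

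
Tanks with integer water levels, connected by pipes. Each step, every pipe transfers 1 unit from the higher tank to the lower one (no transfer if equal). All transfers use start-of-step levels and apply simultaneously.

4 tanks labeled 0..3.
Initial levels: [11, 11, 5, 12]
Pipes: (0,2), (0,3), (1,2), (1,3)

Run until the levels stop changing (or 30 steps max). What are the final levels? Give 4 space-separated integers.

Answer: 9 9 11 10

Derivation:
Step 1: flows [0->2,3->0,1->2,3->1] -> levels [11 11 7 10]
Step 2: flows [0->2,0->3,1->2,1->3] -> levels [9 9 9 12]
Step 3: flows [0=2,3->0,1=2,3->1] -> levels [10 10 9 10]
Step 4: flows [0->2,0=3,1->2,1=3] -> levels [9 9 11 10]
Step 5: flows [2->0,3->0,2->1,3->1] -> levels [11 11 9 8]
Step 6: flows [0->2,0->3,1->2,1->3] -> levels [9 9 11 10]
  -> period-2 cycle: step 6 state = step 4 state; never stabilizes
  -> state at step 30: (30-4) mod 2 = 0, same as step 4 -> [9 9 11 10]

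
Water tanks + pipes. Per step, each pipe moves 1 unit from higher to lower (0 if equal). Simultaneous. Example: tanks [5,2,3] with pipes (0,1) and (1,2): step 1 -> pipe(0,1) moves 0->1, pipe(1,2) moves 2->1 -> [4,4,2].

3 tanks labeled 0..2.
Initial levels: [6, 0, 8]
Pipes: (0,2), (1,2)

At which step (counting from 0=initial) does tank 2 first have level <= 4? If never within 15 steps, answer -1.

Step 1: flows [2->0,2->1] -> levels [7 1 6]
Step 2: flows [0->2,2->1] -> levels [6 2 6]
Step 3: flows [0=2,2->1] -> levels [6 3 5]
Step 4: flows [0->2,2->1] -> levels [5 4 5]
Step 5: flows [0=2,2->1] -> levels [5 5 4]
Tank 2 first reaches <=4 at step 5

Answer: 5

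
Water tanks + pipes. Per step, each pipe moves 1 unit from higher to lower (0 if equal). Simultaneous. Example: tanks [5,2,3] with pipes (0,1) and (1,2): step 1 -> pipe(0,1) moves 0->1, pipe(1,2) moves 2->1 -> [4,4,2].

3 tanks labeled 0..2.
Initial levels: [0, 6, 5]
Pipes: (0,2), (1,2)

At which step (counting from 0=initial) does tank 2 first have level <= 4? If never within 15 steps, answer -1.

Step 1: flows [2->0,1->2] -> levels [1 5 5]
Step 2: flows [2->0,1=2] -> levels [2 5 4]
Tank 2 first reaches <=4 at step 2

Answer: 2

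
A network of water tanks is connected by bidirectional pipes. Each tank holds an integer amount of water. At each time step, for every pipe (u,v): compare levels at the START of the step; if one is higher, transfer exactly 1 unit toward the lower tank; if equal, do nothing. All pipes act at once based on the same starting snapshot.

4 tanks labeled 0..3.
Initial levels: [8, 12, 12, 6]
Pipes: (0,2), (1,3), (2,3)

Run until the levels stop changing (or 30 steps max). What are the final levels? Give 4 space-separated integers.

Step 1: flows [2->0,1->3,2->3] -> levels [9 11 10 8]
Step 2: flows [2->0,1->3,2->3] -> levels [10 10 8 10]
Step 3: flows [0->2,1=3,3->2] -> levels [9 10 10 9]
Step 4: flows [2->0,1->3,2->3] -> levels [10 9 8 11]
Step 5: flows [0->2,3->1,3->2] -> levels [9 10 10 9]
  -> period-2 cycle: step 5 state = step 3 state; never stabilizes
  -> state at step 30: (30-3) mod 2 = 1, same as step 4 -> [10 9 8 11]

Answer: 10 9 8 11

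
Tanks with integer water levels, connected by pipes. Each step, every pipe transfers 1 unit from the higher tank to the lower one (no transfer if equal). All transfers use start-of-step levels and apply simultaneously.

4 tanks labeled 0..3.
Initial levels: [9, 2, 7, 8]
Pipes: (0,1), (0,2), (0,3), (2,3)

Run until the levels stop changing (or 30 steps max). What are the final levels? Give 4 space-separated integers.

Step 1: flows [0->1,0->2,0->3,3->2] -> levels [6 3 9 8]
Step 2: flows [0->1,2->0,3->0,2->3] -> levels [7 4 7 8]
Step 3: flows [0->1,0=2,3->0,3->2] -> levels [7 5 8 6]
Step 4: flows [0->1,2->0,0->3,2->3] -> levels [6 6 6 8]
Step 5: flows [0=1,0=2,3->0,3->2] -> levels [7 6 7 6]
Step 6: flows [0->1,0=2,0->3,2->3] -> levels [5 7 6 8]
Step 7: flows [1->0,2->0,3->0,3->2] -> levels [8 6 6 6]
Step 8: flows [0->1,0->2,0->3,2=3] -> levels [5 7 7 7]
Step 9: flows [1->0,2->0,3->0,2=3] -> levels [8 6 6 6]
  -> period-2 cycle: step 9 state = step 7 state; never stabilizes
  -> state at step 30: (30-7) mod 2 = 1, same as step 8 -> [5 7 7 7]

Answer: 5 7 7 7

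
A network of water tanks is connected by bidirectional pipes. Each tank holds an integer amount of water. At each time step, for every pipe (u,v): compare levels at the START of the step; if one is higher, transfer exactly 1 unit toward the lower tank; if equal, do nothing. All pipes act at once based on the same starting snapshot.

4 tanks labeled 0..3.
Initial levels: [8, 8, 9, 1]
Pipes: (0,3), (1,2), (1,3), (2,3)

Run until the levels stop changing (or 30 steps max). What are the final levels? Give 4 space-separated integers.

Step 1: flows [0->3,2->1,1->3,2->3] -> levels [7 8 7 4]
Step 2: flows [0->3,1->2,1->3,2->3] -> levels [6 6 7 7]
Step 3: flows [3->0,2->1,3->1,2=3] -> levels [7 8 6 5]
Step 4: flows [0->3,1->2,1->3,2->3] -> levels [6 6 6 8]
Step 5: flows [3->0,1=2,3->1,3->2] -> levels [7 7 7 5]
Step 6: flows [0->3,1=2,1->3,2->3] -> levels [6 6 6 8]
  -> period-2 cycle: step 6 state = step 4 state; never stabilizes
  -> state at step 30: (30-4) mod 2 = 0, same as step 4 -> [6 6 6 8]

Answer: 6 6 6 8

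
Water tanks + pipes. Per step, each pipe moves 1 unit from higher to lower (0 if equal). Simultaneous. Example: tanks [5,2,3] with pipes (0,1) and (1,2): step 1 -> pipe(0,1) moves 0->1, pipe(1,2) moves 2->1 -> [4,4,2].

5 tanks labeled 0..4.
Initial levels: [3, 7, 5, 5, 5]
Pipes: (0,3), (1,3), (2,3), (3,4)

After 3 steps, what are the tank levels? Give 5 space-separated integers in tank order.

Answer: 5 5 5 5 5

Derivation:
Step 1: flows [3->0,1->3,2=3,3=4] -> levels [4 6 5 5 5]
Step 2: flows [3->0,1->3,2=3,3=4] -> levels [5 5 5 5 5]
Step 3: flows [0=3,1=3,2=3,3=4] -> levels [5 5 5 5 5]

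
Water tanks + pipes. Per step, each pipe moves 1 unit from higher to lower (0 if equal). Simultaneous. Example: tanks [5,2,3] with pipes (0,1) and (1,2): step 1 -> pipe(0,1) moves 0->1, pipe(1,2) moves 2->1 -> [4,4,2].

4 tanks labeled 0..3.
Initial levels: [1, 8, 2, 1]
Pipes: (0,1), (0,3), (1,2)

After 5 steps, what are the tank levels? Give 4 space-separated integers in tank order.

Answer: 4 2 4 2

Derivation:
Step 1: flows [1->0,0=3,1->2] -> levels [2 6 3 1]
Step 2: flows [1->0,0->3,1->2] -> levels [2 4 4 2]
Step 3: flows [1->0,0=3,1=2] -> levels [3 3 4 2]
Step 4: flows [0=1,0->3,2->1] -> levels [2 4 3 3]
Step 5: flows [1->0,3->0,1->2] -> levels [4 2 4 2]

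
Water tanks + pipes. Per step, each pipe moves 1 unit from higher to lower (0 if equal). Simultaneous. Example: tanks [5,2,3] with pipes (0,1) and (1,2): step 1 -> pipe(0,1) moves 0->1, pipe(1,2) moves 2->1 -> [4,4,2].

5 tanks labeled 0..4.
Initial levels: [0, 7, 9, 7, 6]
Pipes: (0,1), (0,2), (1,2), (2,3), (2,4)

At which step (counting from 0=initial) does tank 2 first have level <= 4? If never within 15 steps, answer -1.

Answer: 3

Derivation:
Step 1: flows [1->0,2->0,2->1,2->3,2->4] -> levels [2 7 5 8 7]
Step 2: flows [1->0,2->0,1->2,3->2,4->2] -> levels [4 5 7 7 6]
Step 3: flows [1->0,2->0,2->1,2=3,2->4] -> levels [6 5 4 7 7]
Tank 2 first reaches <=4 at step 3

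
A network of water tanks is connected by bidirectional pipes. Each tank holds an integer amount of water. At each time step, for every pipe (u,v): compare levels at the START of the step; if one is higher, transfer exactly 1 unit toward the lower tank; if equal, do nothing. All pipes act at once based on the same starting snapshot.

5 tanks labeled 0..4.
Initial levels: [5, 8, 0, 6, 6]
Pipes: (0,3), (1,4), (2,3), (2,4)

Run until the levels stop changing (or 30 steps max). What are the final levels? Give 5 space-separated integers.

Step 1: flows [3->0,1->4,3->2,4->2] -> levels [6 7 2 4 6]
Step 2: flows [0->3,1->4,3->2,4->2] -> levels [5 6 4 4 6]
Step 3: flows [0->3,1=4,2=3,4->2] -> levels [4 6 5 5 5]
Step 4: flows [3->0,1->4,2=3,2=4] -> levels [5 5 5 4 6]
Step 5: flows [0->3,4->1,2->3,4->2] -> levels [4 6 5 6 4]
Step 6: flows [3->0,1->4,3->2,2->4] -> levels [5 5 5 4 6]
  -> period-2 cycle: step 6 state = step 4 state; never stabilizes
  -> state at step 30: (30-4) mod 2 = 0, same as step 4 -> [5 5 5 4 6]

Answer: 5 5 5 4 6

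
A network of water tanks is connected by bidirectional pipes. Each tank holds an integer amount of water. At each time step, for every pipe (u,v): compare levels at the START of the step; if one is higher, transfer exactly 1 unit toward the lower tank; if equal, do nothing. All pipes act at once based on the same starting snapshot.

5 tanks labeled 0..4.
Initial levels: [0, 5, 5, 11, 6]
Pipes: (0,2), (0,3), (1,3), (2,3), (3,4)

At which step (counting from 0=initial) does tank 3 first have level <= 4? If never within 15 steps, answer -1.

Answer: 2

Derivation:
Step 1: flows [2->0,3->0,3->1,3->2,3->4] -> levels [2 6 5 7 7]
Step 2: flows [2->0,3->0,3->1,3->2,3=4] -> levels [4 7 5 4 7]
Tank 3 first reaches <=4 at step 2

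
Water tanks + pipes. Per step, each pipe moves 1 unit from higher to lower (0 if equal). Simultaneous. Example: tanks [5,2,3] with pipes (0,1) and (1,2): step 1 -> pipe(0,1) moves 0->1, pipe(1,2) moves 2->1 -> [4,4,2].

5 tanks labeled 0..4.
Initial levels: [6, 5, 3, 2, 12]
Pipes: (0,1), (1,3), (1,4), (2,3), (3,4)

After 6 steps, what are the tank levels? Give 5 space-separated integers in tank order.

Answer: 6 5 5 7 5

Derivation:
Step 1: flows [0->1,1->3,4->1,2->3,4->3] -> levels [5 6 2 5 10]
Step 2: flows [1->0,1->3,4->1,3->2,4->3] -> levels [6 5 3 6 8]
Step 3: flows [0->1,3->1,4->1,3->2,4->3] -> levels [5 8 4 5 6]
Step 4: flows [1->0,1->3,1->4,3->2,4->3] -> levels [6 5 5 6 6]
Step 5: flows [0->1,3->1,4->1,3->2,3=4] -> levels [5 8 6 4 5]
Step 6: flows [1->0,1->3,1->4,2->3,4->3] -> levels [6 5 5 7 5]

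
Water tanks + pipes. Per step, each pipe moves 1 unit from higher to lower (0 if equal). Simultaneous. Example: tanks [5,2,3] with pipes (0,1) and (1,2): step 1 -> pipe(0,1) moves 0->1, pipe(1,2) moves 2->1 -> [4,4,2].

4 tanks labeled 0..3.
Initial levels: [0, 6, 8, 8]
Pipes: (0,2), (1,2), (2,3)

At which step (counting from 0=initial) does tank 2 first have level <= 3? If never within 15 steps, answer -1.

Answer: -1

Derivation:
Step 1: flows [2->0,2->1,2=3] -> levels [1 7 6 8]
Step 2: flows [2->0,1->2,3->2] -> levels [2 6 7 7]
Step 3: flows [2->0,2->1,2=3] -> levels [3 7 5 7]
Step 4: flows [2->0,1->2,3->2] -> levels [4 6 6 6]
Step 5: flows [2->0,1=2,2=3] -> levels [5 6 5 6]
Step 6: flows [0=2,1->2,3->2] -> levels [5 5 7 5]
Step 7: flows [2->0,2->1,2->3] -> levels [6 6 4 6]
Step 8: flows [0->2,1->2,3->2] -> levels [5 5 7 5]
  -> period-2 cycle (repeats step 6); tank 2 never drops to <=3
Tank 2 never reaches <=3 within 15 steps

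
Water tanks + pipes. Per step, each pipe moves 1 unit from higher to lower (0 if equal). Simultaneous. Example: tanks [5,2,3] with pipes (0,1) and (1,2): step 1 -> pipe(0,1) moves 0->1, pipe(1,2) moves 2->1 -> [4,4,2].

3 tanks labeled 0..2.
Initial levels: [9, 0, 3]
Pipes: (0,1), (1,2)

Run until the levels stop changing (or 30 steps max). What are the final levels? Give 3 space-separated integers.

Answer: 4 4 4

Derivation:
Step 1: flows [0->1,2->1] -> levels [8 2 2]
Step 2: flows [0->1,1=2] -> levels [7 3 2]
Step 3: flows [0->1,1->2] -> levels [6 3 3]
Step 4: flows [0->1,1=2] -> levels [5 4 3]
Step 5: flows [0->1,1->2] -> levels [4 4 4]
Step 6: flows [0=1,1=2] -> levels [4 4 4]
  -> stable (no change)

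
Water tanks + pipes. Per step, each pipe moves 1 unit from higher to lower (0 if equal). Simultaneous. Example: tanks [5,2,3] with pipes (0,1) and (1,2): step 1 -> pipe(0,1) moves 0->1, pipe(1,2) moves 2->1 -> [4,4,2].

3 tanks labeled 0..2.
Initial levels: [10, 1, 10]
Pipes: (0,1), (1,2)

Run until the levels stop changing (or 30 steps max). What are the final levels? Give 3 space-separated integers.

Step 1: flows [0->1,2->1] -> levels [9 3 9]
Step 2: flows [0->1,2->1] -> levels [8 5 8]
Step 3: flows [0->1,2->1] -> levels [7 7 7]
Step 4: flows [0=1,1=2] -> levels [7 7 7]
  -> stable (no change)

Answer: 7 7 7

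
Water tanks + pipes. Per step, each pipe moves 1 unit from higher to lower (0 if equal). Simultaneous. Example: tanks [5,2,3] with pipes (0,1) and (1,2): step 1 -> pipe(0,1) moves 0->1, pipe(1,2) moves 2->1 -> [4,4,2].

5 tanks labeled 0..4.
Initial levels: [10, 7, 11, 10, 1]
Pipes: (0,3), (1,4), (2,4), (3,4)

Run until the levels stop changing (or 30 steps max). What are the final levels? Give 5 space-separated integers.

Step 1: flows [0=3,1->4,2->4,3->4] -> levels [10 6 10 9 4]
Step 2: flows [0->3,1->4,2->4,3->4] -> levels [9 5 9 9 7]
Step 3: flows [0=3,4->1,2->4,3->4] -> levels [9 6 8 8 8]
Step 4: flows [0->3,4->1,2=4,3=4] -> levels [8 7 8 9 7]
Step 5: flows [3->0,1=4,2->4,3->4] -> levels [9 7 7 7 9]
Step 6: flows [0->3,4->1,4->2,4->3] -> levels [8 8 8 9 6]
Step 7: flows [3->0,1->4,2->4,3->4] -> levels [9 7 7 7 9]
  -> period-2 cycle: step 7 state = step 5 state; never stabilizes
  -> state at step 30: (30-5) mod 2 = 1, same as step 6 -> [8 8 8 9 6]

Answer: 8 8 8 9 6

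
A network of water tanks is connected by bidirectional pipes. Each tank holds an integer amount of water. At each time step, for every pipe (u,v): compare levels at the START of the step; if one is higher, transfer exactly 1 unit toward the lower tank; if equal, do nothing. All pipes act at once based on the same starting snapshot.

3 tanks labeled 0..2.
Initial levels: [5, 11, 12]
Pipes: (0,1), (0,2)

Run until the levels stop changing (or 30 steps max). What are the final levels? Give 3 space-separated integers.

Answer: 8 10 10

Derivation:
Step 1: flows [1->0,2->0] -> levels [7 10 11]
Step 2: flows [1->0,2->0] -> levels [9 9 10]
Step 3: flows [0=1,2->0] -> levels [10 9 9]
Step 4: flows [0->1,0->2] -> levels [8 10 10]
Step 5: flows [1->0,2->0] -> levels [10 9 9]
  -> period-2 cycle: step 5 state = step 3 state; never stabilizes
  -> state at step 30: (30-3) mod 2 = 1, same as step 4 -> [8 10 10]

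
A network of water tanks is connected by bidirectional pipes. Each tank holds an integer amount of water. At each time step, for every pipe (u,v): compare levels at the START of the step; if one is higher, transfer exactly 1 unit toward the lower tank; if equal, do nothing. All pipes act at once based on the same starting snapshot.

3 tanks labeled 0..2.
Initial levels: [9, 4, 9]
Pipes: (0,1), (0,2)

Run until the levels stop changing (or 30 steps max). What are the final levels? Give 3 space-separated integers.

Step 1: flows [0->1,0=2] -> levels [8 5 9]
Step 2: flows [0->1,2->0] -> levels [8 6 8]
Step 3: flows [0->1,0=2] -> levels [7 7 8]
Step 4: flows [0=1,2->0] -> levels [8 7 7]
Step 5: flows [0->1,0->2] -> levels [6 8 8]
Step 6: flows [1->0,2->0] -> levels [8 7 7]
  -> period-2 cycle: step 6 state = step 4 state; never stabilizes
  -> state at step 30: (30-4) mod 2 = 0, same as step 4 -> [8 7 7]

Answer: 8 7 7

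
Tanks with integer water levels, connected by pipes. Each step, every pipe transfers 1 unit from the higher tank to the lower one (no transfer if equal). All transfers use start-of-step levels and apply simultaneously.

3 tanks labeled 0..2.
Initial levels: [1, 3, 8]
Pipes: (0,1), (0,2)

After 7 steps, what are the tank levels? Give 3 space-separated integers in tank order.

Answer: 4 4 4

Derivation:
Step 1: flows [1->0,2->0] -> levels [3 2 7]
Step 2: flows [0->1,2->0] -> levels [3 3 6]
Step 3: flows [0=1,2->0] -> levels [4 3 5]
Step 4: flows [0->1,2->0] -> levels [4 4 4]
Step 5: flows [0=1,0=2] -> levels [4 4 4]
  -> stable; steps 6..7 unchanged -> [4 4 4]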